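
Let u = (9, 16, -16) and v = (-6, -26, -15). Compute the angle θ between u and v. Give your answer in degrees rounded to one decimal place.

108.0

u · v = 9·(-6) + 16·(-26) + (-16)·(-15) = -54 - 416 + 240 = -230
|u|² = 81 + 256 + 256 = 593,  |u| = √593 ≈ 24.351591
|v|² = 36 + 676 + 225 = 937,  |v| = √937 ≈ 30.610456
cos θ = -230 / (24.351591 · 30.610456) ≈ -0.30855
θ = arccos(-0.30855) ≈ 108.0°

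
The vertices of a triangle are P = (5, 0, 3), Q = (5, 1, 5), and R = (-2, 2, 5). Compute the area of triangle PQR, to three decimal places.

PQ = (0, 1, 2),  PR = (-7, 2, 2)
i: 1·2 - 2·2 = 2 - 4 = -2
j: 2·(-7) - 0·2 = -14 - 0 = -14
k: 0·2 - 1·(-7) = 0 - (-7) = 7
PQ × PR = (-2, -14, 7)
|PQ × PR| = √249 ≈ 15.7797
area = ½ · 15.7797 ≈ 7.890

7.890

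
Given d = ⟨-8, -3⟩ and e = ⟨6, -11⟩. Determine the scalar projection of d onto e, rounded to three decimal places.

d · e = (-8)·6 + (-3)·(-11) = -48 + 33 = -15
|e| = √(36 + 121) = √157 ≈ 12.5300
comp_e d = -15 / √157 ≈ -1.197

-1.197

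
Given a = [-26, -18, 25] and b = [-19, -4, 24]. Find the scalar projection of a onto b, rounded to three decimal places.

a · b = (-26)·(-19) + (-18)·(-4) + 25·24 = 494 + 72 + 600 = 1166
|b| = √(361 + 16 + 576) = √953 ≈ 30.8707
comp_b a = 1166 / √953 ≈ 37.770

37.770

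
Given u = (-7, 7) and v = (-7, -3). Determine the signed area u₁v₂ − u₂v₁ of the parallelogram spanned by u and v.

70

(-7)·(-3) - 7·(-7) = 21 - (-49) = 70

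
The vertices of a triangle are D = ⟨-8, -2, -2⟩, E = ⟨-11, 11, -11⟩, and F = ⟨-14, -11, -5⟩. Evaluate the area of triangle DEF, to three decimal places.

82.840

DE = (-3, 13, -9),  DF = (-6, -9, -3)
i: 13·(-3) - (-9)·(-9) = -39 - 81 = -120
j: (-9)·(-6) - (-3)·(-3) = 54 - 9 = 45
k: (-3)·(-9) - 13·(-6) = 27 - (-78) = 105
DE × DF = (-120, 45, 105)
|DE × DF| = √27450 ≈ 165.6804
area = ½ · 165.6804 ≈ 82.840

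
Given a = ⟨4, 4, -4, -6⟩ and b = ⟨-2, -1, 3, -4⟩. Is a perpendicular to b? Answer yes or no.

a · b = 4·(-2) + 4·(-1) + (-4)·3 + (-6)·(-4) = -8 - 4 - 12 + 24 = 0
Zero, so the vectors are orthogonal.

yes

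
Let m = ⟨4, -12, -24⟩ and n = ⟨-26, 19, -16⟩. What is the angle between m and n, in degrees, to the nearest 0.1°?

m · n = 4·(-26) + (-12)·19 + (-24)·(-16) = -104 - 228 + 384 = 52
|m|² = 16 + 144 + 576 = 736,  |m| = √736 ≈ 27.129320
|n|² = 676 + 361 + 256 = 1293,  |n| = √1293 ≈ 35.958309
cos θ = 52 / (27.129320 · 35.958309) ≈ 0.05330
θ = arccos(0.05330) ≈ 86.9°

86.9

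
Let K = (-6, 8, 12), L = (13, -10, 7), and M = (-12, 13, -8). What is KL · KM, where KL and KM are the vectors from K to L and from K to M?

KL = L − K = (19, -18, -5)
KM = M − K = (-6, 5, -20)
KL · KM = 19·(-6) + (-18)·5 + (-5)·(-20) = -114 - 90 + 100 = -104

-104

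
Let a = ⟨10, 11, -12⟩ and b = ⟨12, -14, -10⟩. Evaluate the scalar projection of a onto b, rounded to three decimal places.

a · b = 10·12 + 11·(-14) + (-12)·(-10) = 120 - 154 + 120 = 86
|b| = √(144 + 196 + 100) = √440 ≈ 20.9762
comp_b a = 86 / √440 ≈ 4.100

4.100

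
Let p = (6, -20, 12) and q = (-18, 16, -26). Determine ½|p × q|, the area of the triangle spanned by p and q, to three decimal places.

212.650

i: (-20)·(-26) - 12·16 = 520 - 192 = 328
j: 12·(-18) - 6·(-26) = -216 - (-156) = -60
k: 6·16 - (-20)·(-18) = 96 - 360 = -264
p × q = (328, -60, -264)
|p × q| = √(328² + (-60)² + (-264)²) = √180880 ≈ 425.2999
area = ½ · 425.2999 ≈ 212.650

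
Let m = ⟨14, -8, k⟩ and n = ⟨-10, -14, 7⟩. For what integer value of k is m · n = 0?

4

m · n = 14·(-10) + (-8)·(-14) + k·7 = -28 + 7k
Set equal to 0: 7k = 28, so k = 4.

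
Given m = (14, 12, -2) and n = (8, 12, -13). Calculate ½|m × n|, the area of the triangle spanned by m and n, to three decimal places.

111.987

i: 12·(-13) - (-2)·12 = -156 - (-24) = -132
j: (-2)·8 - 14·(-13) = -16 - (-182) = 166
k: 14·12 - 12·8 = 168 - 96 = 72
m × n = (-132, 166, 72)
|m × n| = √((-132)² + 166² + 72²) = √50164 ≈ 223.9732
area = ½ · 223.9732 ≈ 111.987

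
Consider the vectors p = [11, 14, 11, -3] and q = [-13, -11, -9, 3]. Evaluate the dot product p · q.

p · q = 11·(-13) + 14·(-11) + 11·(-9) + (-3)·3 = -143 - 154 - 99 - 9 = -405

-405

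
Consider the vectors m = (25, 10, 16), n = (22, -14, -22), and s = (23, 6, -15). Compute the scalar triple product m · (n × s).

14054

n × s:
i: (-14)·(-15) - (-22)·6 = 210 - (-132) = 342
j: (-22)·23 - 22·(-15) = -506 - (-330) = -176
k: 22·6 - (-14)·23 = 132 - (-322) = 454
n × s = (342, -176, 454)
m · (n × s) = 25·342 + 10·(-176) + 16·454 = 8550 - 1760 + 7264 = 14054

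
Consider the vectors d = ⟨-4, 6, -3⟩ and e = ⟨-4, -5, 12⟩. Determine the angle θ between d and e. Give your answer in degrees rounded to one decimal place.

d · e = (-4)·(-4) + 6·(-5) + (-3)·12 = 16 - 30 - 36 = -50
|d|² = 16 + 36 + 9 = 61,  |d| = √61 ≈ 7.810250
|e|² = 16 + 25 + 144 = 185,  |e| = √185 ≈ 13.601471
cos θ = -50 / (7.810250 · 13.601471) ≈ -0.47067
θ = arccos(-0.47067) ≈ 118.1°

118.1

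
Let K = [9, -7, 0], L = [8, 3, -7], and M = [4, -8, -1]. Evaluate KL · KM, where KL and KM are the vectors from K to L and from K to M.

KL = L − K = (-1, 10, -7)
KM = M − K = (-5, -1, -1)
KL · KM = (-1)·(-5) + 10·(-1) + (-7)·(-1) = 5 - 10 + 7 = 2

2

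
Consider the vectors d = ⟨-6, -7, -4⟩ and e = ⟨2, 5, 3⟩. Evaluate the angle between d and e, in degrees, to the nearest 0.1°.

d · e = (-6)·2 + (-7)·5 + (-4)·3 = -12 - 35 - 12 = -59
|d|² = 36 + 49 + 16 = 101,  |d| = √101 ≈ 10.049876
|e|² = 4 + 25 + 9 = 38,  |e| = √38 ≈ 6.164414
cos θ = -59 / (10.049876 · 6.164414) ≈ -0.95236
θ = arccos(-0.95236) ≈ 162.2°

162.2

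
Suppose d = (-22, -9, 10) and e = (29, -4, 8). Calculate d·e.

d · e = (-22)·29 + (-9)·(-4) + 10·8 = -638 + 36 + 80 = -522

-522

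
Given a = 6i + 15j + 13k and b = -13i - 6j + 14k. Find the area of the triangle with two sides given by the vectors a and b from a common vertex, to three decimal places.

207.505

i: 15·14 - 13·(-6) = 210 - (-78) = 288
j: 13·(-13) - 6·14 = -169 - 84 = -253
k: 6·(-6) - 15·(-13) = -36 - (-195) = 159
a × b = (288, -253, 159)
|a × b| = √(288² + (-253)² + 159²) = √172234 ≈ 415.0108
area = ½ · 415.0108 ≈ 207.505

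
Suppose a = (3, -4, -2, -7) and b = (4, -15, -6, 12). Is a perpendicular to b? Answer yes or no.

a · b = 3·4 + (-4)·(-15) + (-2)·(-6) + (-7)·12 = 12 + 60 + 12 - 84 = 0
Zero, so the vectors are orthogonal.

yes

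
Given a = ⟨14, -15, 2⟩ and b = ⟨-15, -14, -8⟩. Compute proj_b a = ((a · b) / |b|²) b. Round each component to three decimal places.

(0.495, 0.462, 0.264)

a · b = 14·(-15) + (-15)·(-14) + 2·(-8) = -210 + 210 - 16 = -16
|b|² = 225 + 196 + 64 = 485
proj_b a = (-16/485) · (-15, -14, -8) ≈ (0.495, 0.462, 0.264)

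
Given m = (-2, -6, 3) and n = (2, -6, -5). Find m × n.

(48, -4, 24)

i: (-6)·(-5) - 3·(-6) = 30 - (-18) = 48
j: 3·2 - (-2)·(-5) = 6 - 10 = -4
k: (-2)·(-6) - (-6)·2 = 12 - (-12) = 24
m × n = (48, -4, 24)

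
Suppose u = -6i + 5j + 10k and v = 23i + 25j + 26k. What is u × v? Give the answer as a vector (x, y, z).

i: 5·26 - 10·25 = 130 - 250 = -120
j: 10·23 - (-6)·26 = 230 - (-156) = 386
k: (-6)·25 - 5·23 = -150 - 115 = -265
u × v = (-120, 386, -265)

(-120, 386, -265)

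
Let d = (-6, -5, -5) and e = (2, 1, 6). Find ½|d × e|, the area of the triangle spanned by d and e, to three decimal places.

18.145

i: (-5)·6 - (-5)·1 = -30 - (-5) = -25
j: (-5)·2 - (-6)·6 = -10 - (-36) = 26
k: (-6)·1 - (-5)·2 = -6 - (-10) = 4
d × e = (-25, 26, 4)
|d × e| = √((-25)² + 26² + 4²) = √1317 ≈ 36.2905
area = ½ · 36.2905 ≈ 18.145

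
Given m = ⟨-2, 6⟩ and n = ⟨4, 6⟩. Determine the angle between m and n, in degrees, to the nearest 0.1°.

m · n = (-2)·4 + 6·6 = -8 + 36 = 28
|m|² = 4 + 36 = 40,  |m| = √40 ≈ 6.324555
|n|² = 16 + 36 = 52,  |n| = √52 ≈ 7.211103
cos θ = 28 / (6.324555 · 7.211103) ≈ 0.61394
θ = arccos(0.61394) ≈ 52.1°

52.1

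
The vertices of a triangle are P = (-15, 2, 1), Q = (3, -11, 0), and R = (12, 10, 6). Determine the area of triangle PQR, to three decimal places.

255.912

PQ = (18, -13, -1),  PR = (27, 8, 5)
i: (-13)·5 - (-1)·8 = -65 - (-8) = -57
j: (-1)·27 - 18·5 = -27 - 90 = -117
k: 18·8 - (-13)·27 = 144 - (-351) = 495
PQ × PR = (-57, -117, 495)
|PQ × PR| = √261963 ≈ 511.8232
area = ½ · 511.8232 ≈ 255.912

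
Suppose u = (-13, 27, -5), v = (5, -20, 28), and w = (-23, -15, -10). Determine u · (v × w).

-21423

v × w:
i: (-20)·(-10) - 28·(-15) = 200 - (-420) = 620
j: 28·(-23) - 5·(-10) = -644 - (-50) = -594
k: 5·(-15) - (-20)·(-23) = -75 - 460 = -535
v × w = (620, -594, -535)
u · (v × w) = (-13)·620 + 27·(-594) + (-5)·(-535) = -8060 - 16038 + 2675 = -21423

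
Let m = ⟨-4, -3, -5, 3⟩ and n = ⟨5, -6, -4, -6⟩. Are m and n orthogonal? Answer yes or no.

yes

m · n = (-4)·5 + (-3)·(-6) + (-5)·(-4) + 3·(-6) = -20 + 18 + 20 - 18 = 0
Zero, so the vectors are orthogonal.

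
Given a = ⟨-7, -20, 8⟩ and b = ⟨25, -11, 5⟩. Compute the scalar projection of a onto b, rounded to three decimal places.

a · b = (-7)·25 + (-20)·(-11) + 8·5 = -175 + 220 + 40 = 85
|b| = √(625 + 121 + 25) = √771 ≈ 27.7669
comp_b a = 85 / √771 ≈ 3.061

3.061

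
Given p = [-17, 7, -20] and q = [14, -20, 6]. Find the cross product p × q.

i: 7·6 - (-20)·(-20) = 42 - 400 = -358
j: (-20)·14 - (-17)·6 = -280 - (-102) = -178
k: (-17)·(-20) - 7·14 = 340 - 98 = 242
p × q = (-358, -178, 242)

(-358, -178, 242)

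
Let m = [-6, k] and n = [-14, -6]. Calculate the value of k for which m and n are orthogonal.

m · n = (-6)·(-14) + k·(-6) = 84 - 6k
Set equal to 0: -6k = -84, so k = 14.

14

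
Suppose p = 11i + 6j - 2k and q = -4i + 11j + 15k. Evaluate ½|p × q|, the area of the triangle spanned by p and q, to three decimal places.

i: 6·15 - (-2)·11 = 90 - (-22) = 112
j: (-2)·(-4) - 11·15 = 8 - 165 = -157
k: 11·11 - 6·(-4) = 121 - (-24) = 145
p × q = (112, -157, 145)
|p × q| = √(112² + (-157)² + 145²) = √58218 ≈ 241.2841
area = ½ · 241.2841 ≈ 120.642

120.642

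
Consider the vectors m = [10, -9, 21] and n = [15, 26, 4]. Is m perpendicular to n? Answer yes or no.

yes

m · n = 10·15 + (-9)·26 + 21·4 = 150 - 234 + 84 = 0
Zero, so the vectors are orthogonal.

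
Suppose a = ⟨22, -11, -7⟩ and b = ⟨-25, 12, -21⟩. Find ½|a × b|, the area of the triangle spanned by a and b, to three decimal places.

355.357

i: (-11)·(-21) - (-7)·12 = 231 - (-84) = 315
j: (-7)·(-25) - 22·(-21) = 175 - (-462) = 637
k: 22·12 - (-11)·(-25) = 264 - 275 = -11
a × b = (315, 637, -11)
|a × b| = √(315² + 637² + (-11)²) = √505115 ≈ 710.7144
area = ½ · 710.7144 ≈ 355.357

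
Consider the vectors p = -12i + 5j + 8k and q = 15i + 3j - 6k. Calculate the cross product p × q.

i: 5·(-6) - 8·3 = -30 - 24 = -54
j: 8·15 - (-12)·(-6) = 120 - 72 = 48
k: (-12)·3 - 5·15 = -36 - 75 = -111
p × q = (-54, 48, -111)

(-54, 48, -111)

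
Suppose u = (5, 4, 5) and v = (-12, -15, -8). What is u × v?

i: 4·(-8) - 5·(-15) = -32 - (-75) = 43
j: 5·(-12) - 5·(-8) = -60 - (-40) = -20
k: 5·(-15) - 4·(-12) = -75 - (-48) = -27
u × v = (43, -20, -27)

(43, -20, -27)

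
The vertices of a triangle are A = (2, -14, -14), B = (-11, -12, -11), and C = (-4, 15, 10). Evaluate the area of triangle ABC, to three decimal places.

235.150

AB = (-13, 2, 3),  AC = (-6, 29, 24)
i: 2·24 - 3·29 = 48 - 87 = -39
j: 3·(-6) - (-13)·24 = -18 - (-312) = 294
k: (-13)·29 - 2·(-6) = -377 - (-12) = -365
AB × AC = (-39, 294, -365)
|AB × AC| = √221182 ≈ 470.2999
area = ½ · 470.2999 ≈ 235.150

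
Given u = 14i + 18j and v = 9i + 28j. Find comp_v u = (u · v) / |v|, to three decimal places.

u · v = 14·9 + 18·28 = 126 + 504 = 630
|v| = √(81 + 784) = √865 ≈ 29.4109
comp_v u = 630 / √865 ≈ 21.421

21.421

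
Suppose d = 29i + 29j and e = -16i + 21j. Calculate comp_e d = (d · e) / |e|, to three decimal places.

5.492

d · e = 29·(-16) + 29·21 = -464 + 609 = 145
|e| = √(256 + 441) = √697 ≈ 26.4008
comp_e d = 145 / √697 ≈ 5.492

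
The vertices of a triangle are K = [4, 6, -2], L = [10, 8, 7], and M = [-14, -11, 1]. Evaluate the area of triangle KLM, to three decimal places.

124.536

KL = (6, 2, 9),  KM = (-18, -17, 3)
i: 2·3 - 9·(-17) = 6 - (-153) = 159
j: 9·(-18) - 6·3 = -162 - 18 = -180
k: 6·(-17) - 2·(-18) = -102 - (-36) = -66
KL × KM = (159, -180, -66)
|KL × KM| = √62037 ≈ 249.0723
area = ½ · 249.0723 ≈ 124.536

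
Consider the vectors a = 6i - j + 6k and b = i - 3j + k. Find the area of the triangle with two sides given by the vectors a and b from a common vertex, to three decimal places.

i: (-1)·1 - 6·(-3) = -1 - (-18) = 17
j: 6·1 - 6·1 = 6 - 6 = 0
k: 6·(-3) - (-1)·1 = -18 - (-1) = -17
a × b = (17, 0, -17)
|a × b| = √(17² + 0² + (-17)²) = √578 ≈ 24.0416
area = ½ · 24.0416 ≈ 12.021

12.021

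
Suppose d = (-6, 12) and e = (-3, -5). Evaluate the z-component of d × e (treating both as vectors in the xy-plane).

66

(-6)·(-5) - 12·(-3) = 30 - (-36) = 66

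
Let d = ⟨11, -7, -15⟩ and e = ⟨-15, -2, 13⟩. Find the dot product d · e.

d · e = 11·(-15) + (-7)·(-2) + (-15)·13 = -165 + 14 - 195 = -346

-346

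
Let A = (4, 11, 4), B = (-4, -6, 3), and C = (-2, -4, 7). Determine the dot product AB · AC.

300

AB = B − A = (-8, -17, -1)
AC = C − A = (-6, -15, 3)
AB · AC = (-8)·(-6) + (-17)·(-15) + (-1)·3 = 48 + 255 - 3 = 300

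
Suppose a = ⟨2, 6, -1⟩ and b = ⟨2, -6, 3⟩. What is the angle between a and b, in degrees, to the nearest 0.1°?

141.3

a · b = 2·2 + 6·(-6) + (-1)·3 = 4 - 36 - 3 = -35
|a|² = 4 + 36 + 1 = 41,  |a| = √41 ≈ 6.403124
|b|² = 4 + 36 + 9 = 49,  |b| = √49 ≈ 7.000000
cos θ = -35 / (6.403124 · 7.000000) ≈ -0.78087
θ = arccos(-0.78087) ≈ 141.3°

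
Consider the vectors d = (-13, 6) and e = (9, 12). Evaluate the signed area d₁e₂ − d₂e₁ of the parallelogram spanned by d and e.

-210

(-13)·12 - 6·9 = -156 - 54 = -210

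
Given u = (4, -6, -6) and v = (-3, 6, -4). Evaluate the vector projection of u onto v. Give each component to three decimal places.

(1.180, -2.361, 1.574)

u · v = 4·(-3) + (-6)·6 + (-6)·(-4) = -12 - 36 + 24 = -24
|v|² = 9 + 36 + 16 = 61
proj_v u = (-24/61) · (-3, 6, -4) ≈ (1.180, -2.361, 1.574)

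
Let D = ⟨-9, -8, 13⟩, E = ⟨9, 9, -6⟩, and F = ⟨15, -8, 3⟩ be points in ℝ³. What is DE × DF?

DE = (18, 17, -19)
DF = (24, 0, -10)
i: 17·(-10) - (-19)·0 = -170 - 0 = -170
j: (-19)·24 - 18·(-10) = -456 - (-180) = -276
k: 18·0 - 17·24 = 0 - 408 = -408
DE × DF = (-170, -276, -408)

(-170, -276, -408)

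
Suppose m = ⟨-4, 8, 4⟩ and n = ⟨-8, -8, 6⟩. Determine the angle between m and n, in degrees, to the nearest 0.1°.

93.7

m · n = (-4)·(-8) + 8·(-8) + 4·6 = 32 - 64 + 24 = -8
|m|² = 16 + 64 + 16 = 96,  |m| = √96 ≈ 9.797959
|n|² = 64 + 64 + 36 = 164,  |n| = √164 ≈ 12.806248
cos θ = -8 / (9.797959 · 12.806248) ≈ -0.06376
θ = arccos(-0.06376) ≈ 93.7°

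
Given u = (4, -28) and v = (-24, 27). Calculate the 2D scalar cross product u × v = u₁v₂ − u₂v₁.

4·27 - (-28)·(-24) = 108 - 672 = -564

-564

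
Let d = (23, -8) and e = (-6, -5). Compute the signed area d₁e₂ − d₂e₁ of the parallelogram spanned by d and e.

-163

23·(-5) - (-8)·(-6) = -115 - 48 = -163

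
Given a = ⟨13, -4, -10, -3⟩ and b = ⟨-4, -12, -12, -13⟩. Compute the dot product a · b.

155

a · b = 13·(-4) + (-4)·(-12) + (-10)·(-12) + (-3)·(-13) = -52 + 48 + 120 + 39 = 155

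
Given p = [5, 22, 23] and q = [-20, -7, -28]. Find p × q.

(-455, -320, 405)

i: 22·(-28) - 23·(-7) = -616 - (-161) = -455
j: 23·(-20) - 5·(-28) = -460 - (-140) = -320
k: 5·(-7) - 22·(-20) = -35 - (-440) = 405
p × q = (-455, -320, 405)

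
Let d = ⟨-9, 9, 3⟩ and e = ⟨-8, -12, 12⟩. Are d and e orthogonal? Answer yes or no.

d · e = (-9)·(-8) + 9·(-12) + 3·12 = 72 - 108 + 36 = 0
Zero, so the vectors are orthogonal.

yes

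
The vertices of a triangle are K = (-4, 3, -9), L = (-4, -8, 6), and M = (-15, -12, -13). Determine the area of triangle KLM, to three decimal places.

168.987

KL = (0, -11, 15),  KM = (-11, -15, -4)
i: (-11)·(-4) - 15·(-15) = 44 - (-225) = 269
j: 15·(-11) - 0·(-4) = -165 - 0 = -165
k: 0·(-15) - (-11)·(-11) = 0 - 121 = -121
KL × KM = (269, -165, -121)
|KL × KM| = √114227 ≈ 337.9749
area = ½ · 337.9749 ≈ 168.987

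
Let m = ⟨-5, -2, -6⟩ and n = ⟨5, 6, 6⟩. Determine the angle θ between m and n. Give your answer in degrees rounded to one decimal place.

m · n = (-5)·5 + (-2)·6 + (-6)·6 = -25 - 12 - 36 = -73
|m|² = 25 + 4 + 36 = 65,  |m| = √65 ≈ 8.062258
|n|² = 25 + 36 + 36 = 97,  |n| = √97 ≈ 9.848858
cos θ = -73 / (8.062258 · 9.848858) ≈ -0.91935
θ = arccos(-0.91935) ≈ 156.8°

156.8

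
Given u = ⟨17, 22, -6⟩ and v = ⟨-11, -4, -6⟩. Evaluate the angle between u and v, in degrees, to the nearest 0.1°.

129.7

u · v = 17·(-11) + 22·(-4) + (-6)·(-6) = -187 - 88 + 36 = -239
|u|² = 289 + 484 + 36 = 809,  |u| = √809 ≈ 28.442925
|v|² = 121 + 16 + 36 = 173,  |v| = √173 ≈ 13.152946
cos θ = -239 / (28.442925 · 13.152946) ≈ -0.63885
θ = arccos(-0.63885) ≈ 129.7°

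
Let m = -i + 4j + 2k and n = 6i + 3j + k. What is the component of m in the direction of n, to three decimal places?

1.180

m · n = (-1)·6 + 4·3 + 2·1 = -6 + 12 + 2 = 8
|n| = √(36 + 9 + 1) = √46 ≈ 6.7823
comp_n m = 8 / √46 ≈ 1.180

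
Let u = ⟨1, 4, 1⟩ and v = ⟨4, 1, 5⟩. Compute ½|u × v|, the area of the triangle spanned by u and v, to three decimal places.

12.114

i: 4·5 - 1·1 = 20 - 1 = 19
j: 1·4 - 1·5 = 4 - 5 = -1
k: 1·1 - 4·4 = 1 - 16 = -15
u × v = (19, -1, -15)
|u × v| = √(19² + (-1)² + (-15)²) = √587 ≈ 24.2281
area = ½ · 24.2281 ≈ 12.114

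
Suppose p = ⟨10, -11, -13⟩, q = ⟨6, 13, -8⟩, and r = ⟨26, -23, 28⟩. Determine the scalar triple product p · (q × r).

q × r:
i: 13·28 - (-8)·(-23) = 364 - 184 = 180
j: (-8)·26 - 6·28 = -208 - 168 = -376
k: 6·(-23) - 13·26 = -138 - 338 = -476
q × r = (180, -376, -476)
p · (q × r) = 10·180 + (-11)·(-376) + (-13)·(-476) = 1800 + 4136 + 6188 = 12124

12124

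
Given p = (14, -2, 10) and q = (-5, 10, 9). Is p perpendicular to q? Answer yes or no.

p · q = 14·(-5) + (-2)·10 + 10·9 = -70 - 20 + 90 = 0
Zero, so the vectors are orthogonal.

yes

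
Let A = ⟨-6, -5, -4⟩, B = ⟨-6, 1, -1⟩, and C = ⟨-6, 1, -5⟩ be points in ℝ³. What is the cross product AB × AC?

(-24, 0, 0)

AB = (0, 6, 3)
AC = (0, 6, -1)
i: 6·(-1) - 3·6 = -6 - 18 = -24
j: 3·0 - 0·(-1) = 0 - 0 = 0
k: 0·6 - 6·0 = 0 - 0 = 0
AB × AC = (-24, 0, 0)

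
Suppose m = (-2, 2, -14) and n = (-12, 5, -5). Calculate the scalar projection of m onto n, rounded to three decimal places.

7.467

m · n = (-2)·(-12) + 2·5 + (-14)·(-5) = 24 + 10 + 70 = 104
|n| = √(144 + 25 + 25) = √194 ≈ 13.9284
comp_n m = 104 / √194 ≈ 7.467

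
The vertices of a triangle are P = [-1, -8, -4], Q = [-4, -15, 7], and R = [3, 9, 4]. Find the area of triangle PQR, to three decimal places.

126.691

PQ = (-3, -7, 11),  PR = (4, 17, 8)
i: (-7)·8 - 11·17 = -56 - 187 = -243
j: 11·4 - (-3)·8 = 44 - (-24) = 68
k: (-3)·17 - (-7)·4 = -51 - (-28) = -23
PQ × PR = (-243, 68, -23)
|PQ × PR| = √64202 ≈ 253.3811
area = ½ · 253.3811 ≈ 126.691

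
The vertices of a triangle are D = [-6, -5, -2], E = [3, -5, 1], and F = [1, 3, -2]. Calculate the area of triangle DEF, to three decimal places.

39.373

DE = (9, 0, 3),  DF = (7, 8, 0)
i: 0·0 - 3·8 = 0 - 24 = -24
j: 3·7 - 9·0 = 21 - 0 = 21
k: 9·8 - 0·7 = 72 - 0 = 72
DE × DF = (-24, 21, 72)
|DE × DF| = √6201 ≈ 78.7464
area = ½ · 78.7464 ≈ 39.373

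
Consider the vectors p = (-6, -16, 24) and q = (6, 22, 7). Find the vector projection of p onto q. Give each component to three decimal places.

(-2.320, -8.506, -2.707)

p · q = (-6)·6 + (-16)·22 + 24·7 = -36 - 352 + 168 = -220
|q|² = 36 + 484 + 49 = 569
proj_q p = (-220/569) · (6, 22, 7) ≈ (-2.320, -8.506, -2.707)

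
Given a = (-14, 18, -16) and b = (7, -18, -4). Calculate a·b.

a · b = (-14)·7 + 18·(-18) + (-16)·(-4) = -98 - 324 + 64 = -358

-358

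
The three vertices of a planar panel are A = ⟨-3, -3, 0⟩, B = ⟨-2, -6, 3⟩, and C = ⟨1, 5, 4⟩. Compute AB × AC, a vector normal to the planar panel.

(-36, 8, 20)

AB = (1, -3, 3)
AC = (4, 8, 4)
i: (-3)·4 - 3·8 = -12 - 24 = -36
j: 3·4 - 1·4 = 12 - 4 = 8
k: 1·8 - (-3)·4 = 8 - (-12) = 20
AB × AC = (-36, 8, 20)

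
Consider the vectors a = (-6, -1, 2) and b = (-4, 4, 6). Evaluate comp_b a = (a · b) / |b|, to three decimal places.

3.881

a · b = (-6)·(-4) + (-1)·4 + 2·6 = 24 - 4 + 12 = 32
|b| = √(16 + 16 + 36) = √68 ≈ 8.2462
comp_b a = 32 / √68 ≈ 3.881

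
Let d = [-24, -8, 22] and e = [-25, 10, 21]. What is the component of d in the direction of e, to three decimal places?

d · e = (-24)·(-25) + (-8)·10 + 22·21 = 600 - 80 + 462 = 982
|e| = √(625 + 100 + 441) = √1166 ≈ 34.1467
comp_e d = 982 / √1166 ≈ 28.758

28.758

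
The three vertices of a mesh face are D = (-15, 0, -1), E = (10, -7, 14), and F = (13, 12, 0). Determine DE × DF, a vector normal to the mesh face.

DE = (25, -7, 15)
DF = (28, 12, 1)
i: (-7)·1 - 15·12 = -7 - 180 = -187
j: 15·28 - 25·1 = 420 - 25 = 395
k: 25·12 - (-7)·28 = 300 - (-196) = 496
DE × DF = (-187, 395, 496)

(-187, 395, 496)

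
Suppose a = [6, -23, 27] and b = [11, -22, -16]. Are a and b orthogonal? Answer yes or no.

no

a · b = 6·11 + (-23)·(-22) + 27·(-16) = 66 + 506 - 432 = 140
Nonzero, so the vectors are not orthogonal.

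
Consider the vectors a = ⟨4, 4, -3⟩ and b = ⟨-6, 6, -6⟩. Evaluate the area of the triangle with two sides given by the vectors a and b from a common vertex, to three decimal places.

i: 4·(-6) - (-3)·6 = -24 - (-18) = -6
j: (-3)·(-6) - 4·(-6) = 18 - (-24) = 42
k: 4·6 - 4·(-6) = 24 - (-24) = 48
a × b = (-6, 42, 48)
|a × b| = √((-6)² + 42² + 48²) = √4104 ≈ 64.0625
area = ½ · 64.0625 ≈ 32.031

32.031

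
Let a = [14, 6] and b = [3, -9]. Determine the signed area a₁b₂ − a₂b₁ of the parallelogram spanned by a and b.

14·(-9) - 6·3 = -126 - 18 = -144

-144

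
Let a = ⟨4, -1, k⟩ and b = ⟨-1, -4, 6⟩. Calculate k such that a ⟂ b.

a · b = 4·(-1) + (-1)·(-4) + k·6 = 0 + 6k
Set equal to 0: 6k = 0, so k = 0.

0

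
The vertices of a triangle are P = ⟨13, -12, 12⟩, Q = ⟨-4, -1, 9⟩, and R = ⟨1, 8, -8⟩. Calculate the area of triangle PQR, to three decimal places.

200.798

PQ = (-17, 11, -3),  PR = (-12, 20, -20)
i: 11·(-20) - (-3)·20 = -220 - (-60) = -160
j: (-3)·(-12) - (-17)·(-20) = 36 - 340 = -304
k: (-17)·20 - 11·(-12) = -340 - (-132) = -208
PQ × PR = (-160, -304, -208)
|PQ × PR| = √161280 ≈ 401.5968
area = ½ · 401.5968 ≈ 200.798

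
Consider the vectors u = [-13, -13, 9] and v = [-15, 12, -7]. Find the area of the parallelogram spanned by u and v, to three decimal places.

i: (-13)·(-7) - 9·12 = 91 - 108 = -17
j: 9·(-15) - (-13)·(-7) = -135 - 91 = -226
k: (-13)·12 - (-13)·(-15) = -156 - 195 = -351
u × v = (-17, -226, -351)
|u × v| = √((-17)² + (-226)² + (-351)²) = √174566 ≈ 417.8110

417.811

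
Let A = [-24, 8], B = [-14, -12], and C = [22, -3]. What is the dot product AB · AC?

680

AB = B − A = (10, -20)
AC = C − A = (46, -11)
AB · AC = 10·46 + (-20)·(-11) = 460 + 220 = 680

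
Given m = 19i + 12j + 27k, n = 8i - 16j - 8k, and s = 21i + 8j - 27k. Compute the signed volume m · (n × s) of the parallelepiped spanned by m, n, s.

n × s:
i: (-16)·(-27) - (-8)·8 = 432 - (-64) = 496
j: (-8)·21 - 8·(-27) = -168 - (-216) = 48
k: 8·8 - (-16)·21 = 64 - (-336) = 400
n × s = (496, 48, 400)
m · (n × s) = 19·496 + 12·48 + 27·400 = 9424 + 576 + 10800 = 20800

20800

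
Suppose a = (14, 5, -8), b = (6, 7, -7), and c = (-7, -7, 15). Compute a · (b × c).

b × c:
i: 7·15 - (-7)·(-7) = 105 - 49 = 56
j: (-7)·(-7) - 6·15 = 49 - 90 = -41
k: 6·(-7) - 7·(-7) = -42 - (-49) = 7
b × c = (56, -41, 7)
a · (b × c) = 14·56 + 5·(-41) + (-8)·7 = 784 - 205 - 56 = 523

523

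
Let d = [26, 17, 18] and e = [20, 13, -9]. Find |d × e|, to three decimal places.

708.949

i: 17·(-9) - 18·13 = -153 - 234 = -387
j: 18·20 - 26·(-9) = 360 - (-234) = 594
k: 26·13 - 17·20 = 338 - 340 = -2
d × e = (-387, 594, -2)
|d × e| = √((-387)² + 594² + (-2)²) = √502609 ≈ 708.9492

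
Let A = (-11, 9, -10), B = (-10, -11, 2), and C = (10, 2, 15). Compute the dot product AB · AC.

AB = B − A = (1, -20, 12)
AC = C − A = (21, -7, 25)
AB · AC = 1·21 + (-20)·(-7) + 12·25 = 21 + 140 + 300 = 461

461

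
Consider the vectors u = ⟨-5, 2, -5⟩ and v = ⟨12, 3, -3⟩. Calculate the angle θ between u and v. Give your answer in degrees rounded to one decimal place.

114.6

u · v = (-5)·12 + 2·3 + (-5)·(-3) = -60 + 6 + 15 = -39
|u|² = 25 + 4 + 25 = 54,  |u| = √54 ≈ 7.348469
|v|² = 144 + 9 + 9 = 162,  |v| = √162 ≈ 12.727922
cos θ = -39 / (7.348469 · 12.727922) ≈ -0.41698
θ = arccos(-0.41698) ≈ 114.6°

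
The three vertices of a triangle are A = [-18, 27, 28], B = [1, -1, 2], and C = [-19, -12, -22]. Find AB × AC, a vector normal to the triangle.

AB = (19, -28, -26)
AC = (-1, -39, -50)
i: (-28)·(-50) - (-26)·(-39) = 1400 - 1014 = 386
j: (-26)·(-1) - 19·(-50) = 26 - (-950) = 976
k: 19·(-39) - (-28)·(-1) = -741 - 28 = -769
AB × AC = (386, 976, -769)

(386, 976, -769)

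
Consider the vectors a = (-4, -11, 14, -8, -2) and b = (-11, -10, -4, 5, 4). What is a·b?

50

a · b = (-4)·(-11) + (-11)·(-10) + 14·(-4) + (-8)·5 + (-2)·4 = 44 + 110 - 56 - 40 - 8 = 50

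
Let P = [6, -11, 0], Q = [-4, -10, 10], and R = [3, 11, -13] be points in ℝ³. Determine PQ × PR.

(-233, -160, -217)

PQ = (-10, 1, 10)
PR = (-3, 22, -13)
i: 1·(-13) - 10·22 = -13 - 220 = -233
j: 10·(-3) - (-10)·(-13) = -30 - 130 = -160
k: (-10)·22 - 1·(-3) = -220 - (-3) = -217
PQ × PR = (-233, -160, -217)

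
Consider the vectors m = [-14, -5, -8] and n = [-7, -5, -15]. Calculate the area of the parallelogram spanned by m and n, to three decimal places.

i: (-5)·(-15) - (-8)·(-5) = 75 - 40 = 35
j: (-8)·(-7) - (-14)·(-15) = 56 - 210 = -154
k: (-14)·(-5) - (-5)·(-7) = 70 - 35 = 35
m × n = (35, -154, 35)
|m × n| = √(35² + (-154)² + 35²) = √26166 ≈ 161.7591

161.759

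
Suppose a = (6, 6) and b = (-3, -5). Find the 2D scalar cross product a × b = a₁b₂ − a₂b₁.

-12

6·(-5) - 6·(-3) = -30 - (-18) = -12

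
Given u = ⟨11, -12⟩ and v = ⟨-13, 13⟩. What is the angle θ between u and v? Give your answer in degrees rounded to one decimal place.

u · v = 11·(-13) + (-12)·13 = -143 - 156 = -299
|u|² = 121 + 144 = 265,  |u| = √265 ≈ 16.278821
|v|² = 169 + 169 = 338,  |v| = √338 ≈ 18.384776
cos θ = -299 / (16.278821 · 18.384776) ≈ -0.99906
θ = arccos(-0.99906) ≈ 177.5°

177.5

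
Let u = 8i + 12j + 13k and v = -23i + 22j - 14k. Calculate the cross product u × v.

(-454, -187, 452)

i: 12·(-14) - 13·22 = -168 - 286 = -454
j: 13·(-23) - 8·(-14) = -299 - (-112) = -187
k: 8·22 - 12·(-23) = 176 - (-276) = 452
u × v = (-454, -187, 452)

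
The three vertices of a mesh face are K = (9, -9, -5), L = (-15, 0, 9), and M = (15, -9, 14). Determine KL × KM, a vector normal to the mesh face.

KL = (-24, 9, 14)
KM = (6, 0, 19)
i: 9·19 - 14·0 = 171 - 0 = 171
j: 14·6 - (-24)·19 = 84 - (-456) = 540
k: (-24)·0 - 9·6 = 0 - 54 = -54
KL × KM = (171, 540, -54)

(171, 540, -54)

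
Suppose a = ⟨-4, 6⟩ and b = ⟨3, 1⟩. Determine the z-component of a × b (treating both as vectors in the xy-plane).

(-4)·1 - 6·3 = -4 - 18 = -22

-22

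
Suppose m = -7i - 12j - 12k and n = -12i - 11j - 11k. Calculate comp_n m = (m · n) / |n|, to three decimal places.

m · n = (-7)·(-12) + (-12)·(-11) + (-12)·(-11) = 84 + 132 + 132 = 348
|n| = √(144 + 121 + 121) = √386 ≈ 19.6469
comp_n m = 348 / √386 ≈ 17.713

17.713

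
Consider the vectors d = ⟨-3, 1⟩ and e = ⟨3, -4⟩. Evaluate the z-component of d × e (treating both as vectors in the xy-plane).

9

(-3)·(-4) - 1·3 = 12 - 3 = 9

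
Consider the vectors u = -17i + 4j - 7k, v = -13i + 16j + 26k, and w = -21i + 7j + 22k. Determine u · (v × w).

-5645

v × w:
i: 16·22 - 26·7 = 352 - 182 = 170
j: 26·(-21) - (-13)·22 = -546 - (-286) = -260
k: (-13)·7 - 16·(-21) = -91 - (-336) = 245
v × w = (170, -260, 245)
u · (v × w) = (-17)·170 + 4·(-260) + (-7)·245 = -2890 - 1040 - 1715 = -5645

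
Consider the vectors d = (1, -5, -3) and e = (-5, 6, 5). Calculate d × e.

(-7, 10, -19)

i: (-5)·5 - (-3)·6 = -25 - (-18) = -7
j: (-3)·(-5) - 1·5 = 15 - 5 = 10
k: 1·6 - (-5)·(-5) = 6 - 25 = -19
d × e = (-7, 10, -19)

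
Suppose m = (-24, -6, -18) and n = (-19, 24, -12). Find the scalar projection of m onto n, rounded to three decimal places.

m · n = (-24)·(-19) + (-6)·24 + (-18)·(-12) = 456 - 144 + 216 = 528
|n| = √(361 + 576 + 144) = √1081 ≈ 32.8786
comp_n m = 528 / √1081 ≈ 16.059

16.059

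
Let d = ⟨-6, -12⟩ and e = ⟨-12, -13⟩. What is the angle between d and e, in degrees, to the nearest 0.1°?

d · e = (-6)·(-12) + (-12)·(-13) = 72 + 156 = 228
|d|² = 36 + 144 = 180,  |d| = √180 ≈ 13.416408
|e|² = 144 + 169 = 313,  |e| = √313 ≈ 17.691806
cos θ = 228 / (13.416408 · 17.691806) ≈ 0.96056
θ = arccos(0.96056) ≈ 16.1°

16.1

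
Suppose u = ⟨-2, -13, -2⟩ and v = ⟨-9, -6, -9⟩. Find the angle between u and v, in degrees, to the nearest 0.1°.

u · v = (-2)·(-9) + (-13)·(-6) + (-2)·(-9) = 18 + 78 + 18 = 114
|u|² = 4 + 169 + 4 = 177,  |u| = √177 ≈ 13.304135
|v|² = 81 + 36 + 81 = 198,  |v| = √198 ≈ 14.071247
cos θ = 114 / (13.304135 · 14.071247) ≈ 0.60896
θ = arccos(0.60896) ≈ 52.5°

52.5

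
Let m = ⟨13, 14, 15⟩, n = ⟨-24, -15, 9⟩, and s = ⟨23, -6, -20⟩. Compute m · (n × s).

8115

n × s:
i: (-15)·(-20) - 9·(-6) = 300 - (-54) = 354
j: 9·23 - (-24)·(-20) = 207 - 480 = -273
k: (-24)·(-6) - (-15)·23 = 144 - (-345) = 489
n × s = (354, -273, 489)
m · (n × s) = 13·354 + 14·(-273) + 15·489 = 4602 - 3822 + 7335 = 8115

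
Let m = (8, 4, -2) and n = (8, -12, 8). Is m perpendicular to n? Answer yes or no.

yes

m · n = 8·8 + 4·(-12) + (-2)·8 = 64 - 48 - 16 = 0
Zero, so the vectors are orthogonal.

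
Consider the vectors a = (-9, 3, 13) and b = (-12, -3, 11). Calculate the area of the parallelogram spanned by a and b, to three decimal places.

i: 3·11 - 13·(-3) = 33 - (-39) = 72
j: 13·(-12) - (-9)·11 = -156 - (-99) = -57
k: (-9)·(-3) - 3·(-12) = 27 - (-36) = 63
a × b = (72, -57, 63)
|a × b| = √(72² + (-57)² + 63²) = √12402 ≈ 111.3643

111.364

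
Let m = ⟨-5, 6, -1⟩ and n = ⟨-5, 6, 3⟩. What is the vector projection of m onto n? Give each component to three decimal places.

(-4.143, 4.971, 2.486)

m · n = (-5)·(-5) + 6·6 + (-1)·3 = 25 + 36 - 3 = 58
|n|² = 25 + 36 + 9 = 70
proj_n m = (58/70) · (-5, 6, 3) ≈ (-4.143, 4.971, 2.486)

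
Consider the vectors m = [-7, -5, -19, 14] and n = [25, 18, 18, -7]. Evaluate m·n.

-705

m · n = (-7)·25 + (-5)·18 + (-19)·18 + 14·(-7) = -175 - 90 - 342 - 98 = -705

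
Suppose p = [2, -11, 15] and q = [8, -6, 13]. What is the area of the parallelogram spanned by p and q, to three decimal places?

i: (-11)·13 - 15·(-6) = -143 - (-90) = -53
j: 15·8 - 2·13 = 120 - 26 = 94
k: 2·(-6) - (-11)·8 = -12 - (-88) = 76
p × q = (-53, 94, 76)
|p × q| = √((-53)² + 94² + 76²) = √17421 ≈ 131.9886

131.989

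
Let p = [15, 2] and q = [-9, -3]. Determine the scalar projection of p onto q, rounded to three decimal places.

p · q = 15·(-9) + 2·(-3) = -135 - 6 = -141
|q| = √(81 + 9) = √90 ≈ 9.4868
comp_q p = -141 / √90 ≈ -14.863

-14.863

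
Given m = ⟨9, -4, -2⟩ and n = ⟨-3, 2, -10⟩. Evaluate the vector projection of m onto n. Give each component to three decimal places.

(0.398, -0.265, 1.327)

m · n = 9·(-3) + (-4)·2 + (-2)·(-10) = -27 - 8 + 20 = -15
|n|² = 9 + 4 + 100 = 113
proj_n m = (-15/113) · (-3, 2, -10) ≈ (0.398, -0.265, 1.327)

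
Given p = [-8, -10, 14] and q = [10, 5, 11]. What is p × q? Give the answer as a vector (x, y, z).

(-180, 228, 60)

i: (-10)·11 - 14·5 = -110 - 70 = -180
j: 14·10 - (-8)·11 = 140 - (-88) = 228
k: (-8)·5 - (-10)·10 = -40 - (-100) = 60
p × q = (-180, 228, 60)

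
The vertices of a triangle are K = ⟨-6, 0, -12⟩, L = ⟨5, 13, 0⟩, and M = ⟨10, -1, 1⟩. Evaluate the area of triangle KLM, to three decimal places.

144.155

KL = (11, 13, 12),  KM = (16, -1, 13)
i: 13·13 - 12·(-1) = 169 - (-12) = 181
j: 12·16 - 11·13 = 192 - 143 = 49
k: 11·(-1) - 13·16 = -11 - 208 = -219
KL × KM = (181, 49, -219)
|KL × KM| = √83123 ≈ 288.3106
area = ½ · 288.3106 ≈ 144.155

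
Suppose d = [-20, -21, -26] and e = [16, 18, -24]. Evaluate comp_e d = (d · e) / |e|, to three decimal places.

-2.176

d · e = (-20)·16 + (-21)·18 + (-26)·(-24) = -320 - 378 + 624 = -74
|e| = √(256 + 324 + 576) = √1156 ≈ 34.0000
comp_e d = -74 / √1156 ≈ -2.176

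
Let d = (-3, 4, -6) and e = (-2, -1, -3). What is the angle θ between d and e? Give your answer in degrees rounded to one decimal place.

46.8

d · e = (-3)·(-2) + 4·(-1) + (-6)·(-3) = 6 - 4 + 18 = 20
|d|² = 9 + 16 + 36 = 61,  |d| = √61 ≈ 7.810250
|e|² = 4 + 1 + 9 = 14,  |e| = √14 ≈ 3.741657
cos θ = 20 / (7.810250 · 3.741657) ≈ 0.68439
θ = arccos(0.68439) ≈ 46.8°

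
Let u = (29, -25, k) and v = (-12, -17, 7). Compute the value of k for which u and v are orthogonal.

-11

u · v = 29·(-12) + (-25)·(-17) + k·7 = 77 + 7k
Set equal to 0: 7k = -77, so k = -11.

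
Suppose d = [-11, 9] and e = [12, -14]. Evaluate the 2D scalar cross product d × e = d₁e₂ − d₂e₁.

(-11)·(-14) - 9·12 = 154 - 108 = 46

46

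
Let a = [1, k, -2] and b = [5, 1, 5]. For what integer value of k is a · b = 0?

5

a · b = 1·5 + k·1 + (-2)·5 = -5 + 1k
Set equal to 0: 1k = 5, so k = 5.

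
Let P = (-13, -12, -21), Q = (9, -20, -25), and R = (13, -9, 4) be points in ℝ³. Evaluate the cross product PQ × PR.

(-188, -654, 274)

PQ = (22, -8, -4)
PR = (26, 3, 25)
i: (-8)·25 - (-4)·3 = -200 - (-12) = -188
j: (-4)·26 - 22·25 = -104 - 550 = -654
k: 22·3 - (-8)·26 = 66 - (-208) = 274
PQ × PR = (-188, -654, 274)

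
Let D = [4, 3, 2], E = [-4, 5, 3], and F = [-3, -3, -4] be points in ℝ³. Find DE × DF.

DE = (-8, 2, 1)
DF = (-7, -6, -6)
i: 2·(-6) - 1·(-6) = -12 - (-6) = -6
j: 1·(-7) - (-8)·(-6) = -7 - 48 = -55
k: (-8)·(-6) - 2·(-7) = 48 - (-14) = 62
DE × DF = (-6, -55, 62)

(-6, -55, 62)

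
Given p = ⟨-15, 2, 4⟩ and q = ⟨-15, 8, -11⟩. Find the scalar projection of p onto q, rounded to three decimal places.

p · q = (-15)·(-15) + 2·8 + 4·(-11) = 225 + 16 - 44 = 197
|q| = √(225 + 64 + 121) = √410 ≈ 20.2485
comp_q p = 197 / √410 ≈ 9.729

9.729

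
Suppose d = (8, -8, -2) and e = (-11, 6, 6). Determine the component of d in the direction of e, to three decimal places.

d · e = 8·(-11) + (-8)·6 + (-2)·6 = -88 - 48 - 12 = -148
|e| = √(121 + 36 + 36) = √193 ≈ 13.8924
comp_e d = -148 / √193 ≈ -10.653

-10.653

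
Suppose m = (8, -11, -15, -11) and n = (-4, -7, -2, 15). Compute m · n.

-90

m · n = 8·(-4) + (-11)·(-7) + (-15)·(-2) + (-11)·15 = -32 + 77 + 30 - 165 = -90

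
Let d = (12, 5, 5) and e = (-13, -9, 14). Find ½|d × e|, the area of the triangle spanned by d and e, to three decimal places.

i: 5·14 - 5·(-9) = 70 - (-45) = 115
j: 5·(-13) - 12·14 = -65 - 168 = -233
k: 12·(-9) - 5·(-13) = -108 - (-65) = -43
d × e = (115, -233, -43)
|d × e| = √(115² + (-233)² + (-43)²) = √69363 ≈ 263.3686
area = ½ · 263.3686 ≈ 131.684

131.684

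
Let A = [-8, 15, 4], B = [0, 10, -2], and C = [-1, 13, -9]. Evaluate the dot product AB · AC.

144

AB = B − A = (8, -5, -6)
AC = C − A = (7, -2, -13)
AB · AC = 8·7 + (-5)·(-2) + (-6)·(-13) = 56 + 10 + 78 = 144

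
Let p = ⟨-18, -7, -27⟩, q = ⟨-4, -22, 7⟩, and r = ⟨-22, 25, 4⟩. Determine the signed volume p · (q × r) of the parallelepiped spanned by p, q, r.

21468

q × r:
i: (-22)·4 - 7·25 = -88 - 175 = -263
j: 7·(-22) - (-4)·4 = -154 - (-16) = -138
k: (-4)·25 - (-22)·(-22) = -100 - 484 = -584
q × r = (-263, -138, -584)
p · (q × r) = (-18)·(-263) + (-7)·(-138) + (-27)·(-584) = 4734 + 966 + 15768 = 21468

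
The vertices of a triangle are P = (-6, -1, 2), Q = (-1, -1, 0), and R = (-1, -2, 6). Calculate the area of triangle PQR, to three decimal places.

15.240

PQ = (5, 0, -2),  PR = (5, -1, 4)
i: 0·4 - (-2)·(-1) = 0 - 2 = -2
j: (-2)·5 - 5·4 = -10 - 20 = -30
k: 5·(-1) - 0·5 = -5 - 0 = -5
PQ × PR = (-2, -30, -5)
|PQ × PR| = √929 ≈ 30.4795
area = ½ · 30.4795 ≈ 15.240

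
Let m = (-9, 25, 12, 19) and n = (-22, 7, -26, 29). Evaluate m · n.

m · n = (-9)·(-22) + 25·7 + 12·(-26) + 19·29 = 198 + 175 - 312 + 551 = 612

612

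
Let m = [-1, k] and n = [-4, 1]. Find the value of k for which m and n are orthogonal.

m · n = (-1)·(-4) + k·1 = 4 + 1k
Set equal to 0: 1k = -4, so k = -4.

-4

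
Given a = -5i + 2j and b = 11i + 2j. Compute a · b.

-51

a · b = (-5)·11 + 2·2 = -55 + 4 = -51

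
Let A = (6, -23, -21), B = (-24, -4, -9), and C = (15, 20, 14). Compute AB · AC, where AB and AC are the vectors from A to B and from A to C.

AB = B − A = (-30, 19, 12)
AC = C − A = (9, 43, 35)
AB · AC = (-30)·9 + 19·43 + 12·35 = -270 + 817 + 420 = 967

967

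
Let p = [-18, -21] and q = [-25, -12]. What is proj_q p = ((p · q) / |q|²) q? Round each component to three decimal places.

p · q = (-18)·(-25) + (-21)·(-12) = 450 + 252 = 702
|q|² = 625 + 144 = 769
proj_q p = (702/769) · (-25, -12) ≈ (-22.822, -10.954)

(-22.822, -10.954)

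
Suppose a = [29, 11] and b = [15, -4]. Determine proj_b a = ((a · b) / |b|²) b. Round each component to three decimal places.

(24.336, -6.490)

a · b = 29·15 + 11·(-4) = 435 - 44 = 391
|b|² = 225 + 16 = 241
proj_b a = (391/241) · (15, -4) ≈ (24.336, -6.490)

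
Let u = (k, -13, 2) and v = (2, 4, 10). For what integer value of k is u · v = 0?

16

u · v = k·2 + (-13)·4 + 2·10 = -32 + 2k
Set equal to 0: 2k = 32, so k = 16.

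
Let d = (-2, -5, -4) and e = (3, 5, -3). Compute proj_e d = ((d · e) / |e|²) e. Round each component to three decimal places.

d · e = (-2)·3 + (-5)·5 + (-4)·(-3) = -6 - 25 + 12 = -19
|e|² = 9 + 25 + 9 = 43
proj_e d = (-19/43) · (3, 5, -3) ≈ (-1.326, -2.209, 1.326)

(-1.326, -2.209, 1.326)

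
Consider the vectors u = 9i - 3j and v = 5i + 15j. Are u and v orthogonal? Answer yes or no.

yes

u · v = 9·5 + (-3)·15 = 45 - 45 = 0
Zero, so the vectors are orthogonal.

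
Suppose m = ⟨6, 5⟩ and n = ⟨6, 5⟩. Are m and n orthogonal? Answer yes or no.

no

m · n = 6·6 + 5·5 = 36 + 25 = 61
Nonzero, so the vectors are not orthogonal.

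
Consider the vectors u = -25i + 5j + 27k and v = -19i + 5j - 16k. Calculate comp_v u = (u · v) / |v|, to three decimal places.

2.684

u · v = (-25)·(-19) + 5·5 + 27·(-16) = 475 + 25 - 432 = 68
|v| = √(361 + 25 + 256) = √642 ≈ 25.3377
comp_v u = 68 / √642 ≈ 2.684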